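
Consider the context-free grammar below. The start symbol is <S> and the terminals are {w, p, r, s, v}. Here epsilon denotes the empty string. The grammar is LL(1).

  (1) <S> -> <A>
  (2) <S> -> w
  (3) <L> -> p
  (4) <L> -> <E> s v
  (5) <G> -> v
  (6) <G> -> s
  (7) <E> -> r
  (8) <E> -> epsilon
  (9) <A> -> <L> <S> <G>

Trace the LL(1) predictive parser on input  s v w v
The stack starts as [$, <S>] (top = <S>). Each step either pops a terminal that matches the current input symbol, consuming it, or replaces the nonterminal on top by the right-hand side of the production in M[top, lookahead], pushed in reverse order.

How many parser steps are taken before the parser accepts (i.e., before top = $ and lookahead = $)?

10

step 1: stack=$ <S>  input=s v w v $  — expand <S> -> <A>
step 2: stack=$ <A>  input=s v w v $  — expand <A> -> <L> <S> <G>
step 3: stack=$ <G> <S> <L>  input=s v w v $  — expand <L> -> <E> s v
step 4: stack=$ <G> <S> v s <E>  input=s v w v $  — expand <E> -> epsilon
step 5: stack=$ <G> <S> v s  input=s v w v $  — match s
step 6: stack=$ <G> <S> v  input=v w v $  — match v
step 7: stack=$ <G> <S>  input=w v $  — expand <S> -> w
step 8: stack=$ <G> w  input=w v $  — match w
step 9: stack=$ <G>  input=v $  — expand <G> -> v
step 10: stack=$ v  input=v $  — match v
Accept reached after 10 steps.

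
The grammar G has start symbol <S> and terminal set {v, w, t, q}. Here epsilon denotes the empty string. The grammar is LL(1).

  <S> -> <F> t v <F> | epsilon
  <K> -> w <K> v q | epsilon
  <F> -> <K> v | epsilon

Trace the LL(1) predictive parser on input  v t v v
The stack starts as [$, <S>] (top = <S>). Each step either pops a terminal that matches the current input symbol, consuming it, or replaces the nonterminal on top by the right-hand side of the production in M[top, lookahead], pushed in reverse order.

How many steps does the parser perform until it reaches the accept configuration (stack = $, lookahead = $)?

9

     Stack            Input      Action
  1  $ <S>            v t v v $  expand <S> -> <F> t v <F>
  2  $ <F> v t <F>    v t v v $  expand <F> -> <K> v
  3  $ <F> v t v <K>  v t v v $  expand <K> -> epsilon
  4  $ <F> v t v      v t v v $  match v
  5  $ <F> v t        t v v $    match t
  6  $ <F> v          v v $      match v
  7  $ <F>            v $        expand <F> -> <K> v
  8  $ v <K>          v $        expand <K> -> epsilon
  9  $ v              v $        match v
Accept reached after 9 steps.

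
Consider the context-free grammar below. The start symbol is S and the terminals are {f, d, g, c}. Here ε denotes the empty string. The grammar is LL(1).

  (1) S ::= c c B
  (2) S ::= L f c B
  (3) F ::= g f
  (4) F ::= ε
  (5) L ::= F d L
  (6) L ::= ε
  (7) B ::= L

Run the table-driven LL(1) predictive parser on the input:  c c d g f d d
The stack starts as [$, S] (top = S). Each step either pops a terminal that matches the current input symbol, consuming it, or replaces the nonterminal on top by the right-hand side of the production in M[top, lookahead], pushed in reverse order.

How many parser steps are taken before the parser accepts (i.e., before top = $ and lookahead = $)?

16

step 1: stack=$ S  input=c c d g f d d $  — expand S ::= c c B
step 2: stack=$ B c c  input=c c d g f d d $  — match c
step 3: stack=$ B c  input=c d g f d d $  — match c
step 4: stack=$ B  input=d g f d d $  — expand B ::= L
step 5: stack=$ L  input=d g f d d $  — expand L ::= F d L
step 6: stack=$ L d F  input=d g f d d $  — expand F ::= ε
step 7: stack=$ L d  input=d g f d d $  — match d
step 8: stack=$ L  input=g f d d $  — expand L ::= F d L
step 9: stack=$ L d F  input=g f d d $  — expand F ::= g f
step 10: stack=$ L d f g  input=g f d d $  — match g
step 11: stack=$ L d f  input=f d d $  — match f
step 12: stack=$ L d  input=d d $  — match d
step 13: stack=$ L  input=d $  — expand L ::= F d L
step 14: stack=$ L d F  input=d $  — expand F ::= ε
step 15: stack=$ L d  input=d $  — match d
step 16: stack=$ L  input=$  — expand L ::= ε
Accept reached after 16 steps.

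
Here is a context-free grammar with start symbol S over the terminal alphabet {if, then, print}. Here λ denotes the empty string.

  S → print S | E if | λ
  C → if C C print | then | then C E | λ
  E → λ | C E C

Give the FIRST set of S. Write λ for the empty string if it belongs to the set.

{λ, if, print, then}

FIRST(C): from C→if C C print we get {if}; from C→then we get {then}; from C→then C E we get {then}; from C→λ we get {λ}. So FIRST(C) = {λ, if, then}.
FIRST(E): from E→λ we get {λ}; from E→C E C we get {λ, if, then}. So FIRST(E) = {λ, if, then}.
FIRST(S): from S→print S we get {print}; from S→E if we get {if, then}; from S→λ we get {λ}. So FIRST(S) = {λ, if, print, then}.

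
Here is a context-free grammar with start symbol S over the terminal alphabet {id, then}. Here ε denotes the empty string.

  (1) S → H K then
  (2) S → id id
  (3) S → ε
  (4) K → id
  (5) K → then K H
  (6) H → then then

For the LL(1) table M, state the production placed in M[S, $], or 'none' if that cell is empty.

S → ε

FIRST(K): from K→id we get {id}; from K→then K H we get {then}. So FIRST(K) = {id, then}.
FIRST(H): from H→then then we get {then}. So FIRST(H) = {then}.
FIRST(S): from S→H K then we get {then}; from S→id id we get {id}; from S→ε we get {ε}. So FIRST(S) = {ε, id, then}.
FOLLOW(S) includes $ since S is the start symbol.
FOLLOW(S): S appears on no right-hand side. Thus FOLLOW(S) = {$}.
For S → H K then: FIRST(H K then) = {then}, so it goes in M[S, t] for t ∈ {then}.
For S → id id: FIRST(id id) = {id}, so it goes in M[S, t] for t ∈ {id}.
For S → ε: FIRST(ε) = {ε}, so it goes in M[S, t] for t ∈ {}; since ε ∈ FIRST, also for every t ∈ FOLLOW(S) = {$}.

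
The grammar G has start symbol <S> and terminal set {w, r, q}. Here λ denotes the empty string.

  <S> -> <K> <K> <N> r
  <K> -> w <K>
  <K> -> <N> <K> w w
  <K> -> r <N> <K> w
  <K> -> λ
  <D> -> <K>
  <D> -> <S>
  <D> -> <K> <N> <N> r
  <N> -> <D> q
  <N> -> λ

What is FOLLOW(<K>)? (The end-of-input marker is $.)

FIRST(<S>) = {q, r, w}  (via <K> <K> <N> r)
FIRST(<K>) = {λ, q, r, w}  (via <N> <K> w w)
FIRST(<D>) = {λ, q, r, w}  (via <K>, <S>, <K> <N> <N> r)
FIRST(<N>) = {λ, q, r, w}  (via <D> q)
FOLLOW(<S>) includes $ since <S> is the start symbol.
FOLLOW(<D>): in <N>-><D> q, <D> is followed by q with FIRST {q}. Thus FOLLOW(<D>) = {q}.
FOLLOW(<S>): in <D>-><S>, the suffix after <S> is empty, so FOLLOW(<S>) ⊇ FOLLOW(<D>) = {q}. Thus FOLLOW(<S>) = {$, q}.
FOLLOW(<K>): in <S>-><K> <K> <N> r (occurrence 1), <K> is followed by <K> <N> r with FIRST {q, r, w}; in <S>-><K> <K> <N> r (occurrence 2), <K> is followed by <N> r with FIRST {q, r, w}; in <K>->w <K>, the suffix after <K> is empty (adds nothing new); in <K>-><N> <K> w w, <K> is followed by w w with FIRST {w}; in <K>->r <N> <K> w, <K> is followed by w with FIRST {w}; in <D>-><K>, the suffix after <K> is empty, so FOLLOW(<K>) ⊇ FOLLOW(<D>) = {q}; in <D>-><K> <N> <N> r, <K> is followed by <N> <N> r with FIRST {q, r, w}. Thus FOLLOW(<K>) = {q, r, w}.
FOLLOW(<N>): in <S>-><K> <K> <N> r, <N> is followed by r with FIRST {r}; in <K>-><N> <K> w w, <N> is followed by <K> w w with FIRST {q, r, w}; in <K>->r <N> <K> w, <N> is followed by <K> w with FIRST {q, r, w}; in <D>-><K> <N> <N> r (occurrence 1), <N> is followed by <N> r with FIRST {q, r, w}; in <D>-><K> <N> <N> r (occurrence 2), <N> is followed by r with FIRST {r}. Thus FOLLOW(<N>) = {q, r, w}.

{q, r, w}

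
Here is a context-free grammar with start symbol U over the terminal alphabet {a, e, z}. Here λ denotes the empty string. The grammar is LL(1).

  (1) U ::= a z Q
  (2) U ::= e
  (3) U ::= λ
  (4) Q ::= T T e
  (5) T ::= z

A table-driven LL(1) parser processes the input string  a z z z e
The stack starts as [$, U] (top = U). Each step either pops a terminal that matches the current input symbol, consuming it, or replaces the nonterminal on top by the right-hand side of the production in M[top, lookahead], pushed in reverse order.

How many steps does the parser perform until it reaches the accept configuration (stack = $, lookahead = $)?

9

step 1: stack=$ U  input=a z z z e $  — expand U ::= a z Q
step 2: stack=$ Q z a  input=a z z z e $  — match a
step 3: stack=$ Q z  input=z z z e $  — match z
step 4: stack=$ Q  input=z z e $  — expand Q ::= T T e
step 5: stack=$ e T T  input=z z e $  — expand T ::= z
step 6: stack=$ e T z  input=z z e $  — match z
step 7: stack=$ e T  input=z e $  — expand T ::= z
step 8: stack=$ e z  input=z e $  — match z
step 9: stack=$ e  input=e $  — match e
Accept reached after 9 steps.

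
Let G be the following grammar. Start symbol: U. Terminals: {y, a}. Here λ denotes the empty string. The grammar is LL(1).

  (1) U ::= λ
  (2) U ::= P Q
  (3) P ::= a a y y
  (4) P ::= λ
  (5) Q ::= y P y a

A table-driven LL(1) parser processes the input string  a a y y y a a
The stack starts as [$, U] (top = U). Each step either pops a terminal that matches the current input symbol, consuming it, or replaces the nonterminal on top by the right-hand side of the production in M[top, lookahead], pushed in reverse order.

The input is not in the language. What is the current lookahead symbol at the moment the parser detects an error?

$

      Stack          Input            Action
   1  $ U            a a y y y a a $  expand U ::= P Q
   2  $ Q P          a a y y y a a $  expand P ::= a a y y
   3  $ Q y y a a    a a y y y a a $  match a
   4  $ Q y y a      a y y y a a $    match a
   5  $ Q y y        y y y a a $      match y
   6  $ Q y          y y a a $        match y
   7  $ Q            y a a $          expand Q ::= y P y a
   8  $ a y P y      y a a $          match y
   9  $ a y P        a a $            expand P ::= a a y y
  10  $ a y y y a a  a a $            match a
  11  $ a y y y a    a $              match a
  12  $ a y y y      $                error: top is terminal y but lookahead is $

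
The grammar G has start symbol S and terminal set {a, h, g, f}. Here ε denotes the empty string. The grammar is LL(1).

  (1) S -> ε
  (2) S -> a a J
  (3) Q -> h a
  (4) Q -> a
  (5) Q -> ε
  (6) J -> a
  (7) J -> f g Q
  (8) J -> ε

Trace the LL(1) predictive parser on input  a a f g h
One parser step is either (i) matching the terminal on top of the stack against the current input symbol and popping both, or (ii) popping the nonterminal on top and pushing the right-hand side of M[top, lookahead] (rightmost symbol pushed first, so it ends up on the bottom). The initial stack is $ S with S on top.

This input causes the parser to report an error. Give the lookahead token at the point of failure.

$

step 1: stack=$ S  input=a a f g h $  — expand S -> a a J
step 2: stack=$ J a a  input=a a f g h $  — match a
step 3: stack=$ J a  input=a f g h $  — match a
step 4: stack=$ J  input=f g h $  — expand J -> f g Q
step 5: stack=$ Q g f  input=f g h $  — match f
step 6: stack=$ Q g  input=g h $  — match g
step 7: stack=$ Q  input=h $  — expand Q -> h a
step 8: stack=$ a h  input=h $  — match h
step 9: stack=$ a  input=$  — error: top is terminal a but lookahead is $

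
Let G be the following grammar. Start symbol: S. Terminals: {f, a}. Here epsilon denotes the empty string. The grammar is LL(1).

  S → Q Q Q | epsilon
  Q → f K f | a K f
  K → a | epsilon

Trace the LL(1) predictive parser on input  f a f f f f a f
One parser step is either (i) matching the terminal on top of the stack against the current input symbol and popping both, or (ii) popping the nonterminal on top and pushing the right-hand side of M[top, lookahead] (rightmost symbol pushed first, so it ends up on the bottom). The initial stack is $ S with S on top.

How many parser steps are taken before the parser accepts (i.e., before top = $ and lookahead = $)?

15

      Stack        Input              Action
   1  $ S          f a f f f f a f $  expand S → Q Q Q
   2  $ Q Q Q      f a f f f f a f $  expand Q → f K f
   3  $ Q Q f K f  f a f f f f a f $  match f
   4  $ Q Q f K    a f f f f a f $    expand K → a
   5  $ Q Q f a    a f f f f a f $    match a
   6  $ Q Q f      f f f f a f $      match f
   7  $ Q Q        f f f a f $        expand Q → f K f
   8  $ Q f K f    f f f a f $        match f
   9  $ Q f K      f f a f $          expand K → epsilon
  10  $ Q f        f f a f $          match f
  11  $ Q          f a f $            expand Q → f K f
  12  $ f K f      f a f $            match f
  13  $ f K        a f $              expand K → a
  14  $ f a        a f $              match a
  15  $ f          f $                match f
Accept reached after 15 steps.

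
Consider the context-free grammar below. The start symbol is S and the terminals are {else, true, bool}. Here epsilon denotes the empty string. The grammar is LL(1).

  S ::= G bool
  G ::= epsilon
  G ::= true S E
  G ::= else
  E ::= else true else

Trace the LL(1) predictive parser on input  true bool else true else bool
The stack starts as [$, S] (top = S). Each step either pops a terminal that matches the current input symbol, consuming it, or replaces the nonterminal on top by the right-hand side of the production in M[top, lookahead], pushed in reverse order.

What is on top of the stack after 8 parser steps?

     Stack                  Input                            Action
  1  $ S                    true bool else true else bool $  expand S ::= G bool
  2  $ bool G               true bool else true else bool $  expand G ::= true S E
  3  $ bool E S true        true bool else true else bool $  match true
  4  $ bool E S             bool else true else bool $       expand S ::= G bool
  5  $ bool E bool G        bool else true else bool $       expand G ::= epsilon
  6  $ bool E bool          bool else true else bool $       match bool
  7  $ bool E               else true else bool $            expand E ::= else true else
  8  $ bool else true else  else true else bool $            match else
Stack after step 8: $ bool else true (top = true).

true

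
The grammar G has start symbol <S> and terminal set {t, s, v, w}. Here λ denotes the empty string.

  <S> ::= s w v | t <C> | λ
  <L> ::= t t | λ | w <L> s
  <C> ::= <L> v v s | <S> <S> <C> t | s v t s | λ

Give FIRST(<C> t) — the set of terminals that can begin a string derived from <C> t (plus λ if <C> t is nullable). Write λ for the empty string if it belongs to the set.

FIRST(<S>): from <S>::=s w v we get {s}; from <S>::=t <C> we get {t}; from <S>::=λ we get {λ}. So FIRST(<S>) = {λ, s, t}.
FIRST(<L>): from <L>::=t t we get {t}; from <L>::=λ we get {λ}; from <L>::=w <L> s we get {w}. So FIRST(<L>) = {λ, t, w}.
FIRST(<C>): from <C>::=<L> v v s we get {t, v, w}; from <C>::=<S> <S> <C> t we get {s, t, v, w}; from <C>::=s v t s we get {s}; from <C>::=λ we get {λ}. So FIRST(<C>) = {λ, s, t, v, w}.
FIRST(<C> t): take FIRST of each symbol in turn, carrying on past any symbol whose FIRST contains λ; result {s, t, v, w}.

{s, t, v, w}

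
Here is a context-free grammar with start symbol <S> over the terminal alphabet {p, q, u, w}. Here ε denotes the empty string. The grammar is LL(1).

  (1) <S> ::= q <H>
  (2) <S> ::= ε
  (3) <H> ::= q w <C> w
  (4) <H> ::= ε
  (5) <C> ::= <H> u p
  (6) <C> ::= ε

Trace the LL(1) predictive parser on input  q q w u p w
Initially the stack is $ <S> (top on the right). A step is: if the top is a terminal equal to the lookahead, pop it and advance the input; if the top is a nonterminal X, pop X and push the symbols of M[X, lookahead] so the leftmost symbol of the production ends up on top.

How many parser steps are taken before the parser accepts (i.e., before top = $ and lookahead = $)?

10

      Stack        Input          Action
   1  $ <S>        q q w u p w $  expand <S> ::= q <H>
   2  $ <H> q      q q w u p w $  match q
   3  $ <H>        q w u p w $    expand <H> ::= q w <C> w
   4  $ w <C> w q  q w u p w $    match q
   5  $ w <C> w    w u p w $      match w
   6  $ w <C>      u p w $        expand <C> ::= <H> u p
   7  $ w p u <H>  u p w $        expand <H> ::= ε
   8  $ w p u      u p w $        match u
   9  $ w p        p w $          match p
  10  $ w          w $            match w
Accept reached after 10 steps.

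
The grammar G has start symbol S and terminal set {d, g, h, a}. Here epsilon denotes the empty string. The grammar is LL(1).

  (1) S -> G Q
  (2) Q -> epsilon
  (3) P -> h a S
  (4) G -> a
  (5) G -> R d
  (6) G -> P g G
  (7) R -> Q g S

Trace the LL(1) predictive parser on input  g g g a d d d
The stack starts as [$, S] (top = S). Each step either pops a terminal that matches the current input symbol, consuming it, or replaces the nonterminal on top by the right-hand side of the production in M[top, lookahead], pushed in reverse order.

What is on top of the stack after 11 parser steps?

G

      Stack            Input            Action
   1  $ S              g g g a d d d $  expand S -> G Q
   2  $ Q G            g g g a d d d $  expand G -> R d
   3  $ Q d R          g g g a d d d $  expand R -> Q g S
   4  $ Q d S g Q      g g g a d d d $  expand Q -> epsilon
   5  $ Q d S g        g g g a d d d $  match g
   6  $ Q d S          g g a d d d $    expand S -> G Q
   7  $ Q d Q G        g g a d d d $    expand G -> R d
   8  $ Q d Q d R      g g a d d d $    expand R -> Q g S
   9  $ Q d Q d S g Q  g g a d d d $    expand Q -> epsilon
  10  $ Q d Q d S g    g g a d d d $    match g
  11  $ Q d Q d S      g a d d d $      expand S -> G Q
Stack after step 11: $ Q d Q d Q G (top = G).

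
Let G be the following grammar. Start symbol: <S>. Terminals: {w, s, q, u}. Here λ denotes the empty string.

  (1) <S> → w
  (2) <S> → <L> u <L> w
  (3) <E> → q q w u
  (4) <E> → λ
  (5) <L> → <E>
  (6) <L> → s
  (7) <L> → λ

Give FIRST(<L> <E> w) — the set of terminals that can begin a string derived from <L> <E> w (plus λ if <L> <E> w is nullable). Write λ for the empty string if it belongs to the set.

{q, s, w}

FIRST(<E>): from <E>→q q w u we get {q}; from <E>→λ we get {λ}. So FIRST(<E>) = {λ, q}.
FIRST(<L>): from <L>→<E> we get {λ, q}; from <L>→s we get {s}; from <L>→λ we get {λ}. So FIRST(<L>) = {λ, q, s}.
FIRST(<S>): from <S>→w we get {w}; from <S>→<L> u <L> w we get {q, s, u}. So FIRST(<S>) = {q, s, u, w}.
FIRST(<L> <E> w): take FIRST of each symbol in turn, carrying on past any symbol whose FIRST contains λ; result {q, s, w}.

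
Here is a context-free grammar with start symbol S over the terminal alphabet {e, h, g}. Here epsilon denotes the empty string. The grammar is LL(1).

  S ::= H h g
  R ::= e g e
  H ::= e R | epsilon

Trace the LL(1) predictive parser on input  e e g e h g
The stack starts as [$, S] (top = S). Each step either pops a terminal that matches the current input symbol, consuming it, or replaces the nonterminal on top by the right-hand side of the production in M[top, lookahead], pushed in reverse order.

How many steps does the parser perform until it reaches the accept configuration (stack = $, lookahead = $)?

9

step 1: stack=$ S  input=e e g e h g $  — expand S ::= H h g
step 2: stack=$ g h H  input=e e g e h g $  — expand H ::= e R
step 3: stack=$ g h R e  input=e e g e h g $  — match e
step 4: stack=$ g h R  input=e g e h g $  — expand R ::= e g e
step 5: stack=$ g h e g e  input=e g e h g $  — match e
step 6: stack=$ g h e g  input=g e h g $  — match g
step 7: stack=$ g h e  input=e h g $  — match e
step 8: stack=$ g h  input=h g $  — match h
step 9: stack=$ g  input=g $  — match g
Accept reached after 9 steps.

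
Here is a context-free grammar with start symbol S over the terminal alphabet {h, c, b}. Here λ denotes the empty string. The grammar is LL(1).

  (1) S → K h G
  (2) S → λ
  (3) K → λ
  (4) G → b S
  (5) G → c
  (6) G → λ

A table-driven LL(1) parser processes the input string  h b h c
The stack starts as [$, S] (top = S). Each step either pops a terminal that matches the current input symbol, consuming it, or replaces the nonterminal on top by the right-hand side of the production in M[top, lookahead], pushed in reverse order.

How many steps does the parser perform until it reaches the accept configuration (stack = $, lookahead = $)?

      Stack    Input      Action
   1  $ S      h b h c $  expand S → K h G
   2  $ G h K  h b h c $  expand K → λ
   3  $ G h    h b h c $  match h
   4  $ G      b h c $    expand G → b S
   5  $ S b    b h c $    match b
   6  $ S      h c $      expand S → K h G
   7  $ G h K  h c $      expand K → λ
   8  $ G h    h c $      match h
   9  $ G      c $        expand G → c
  10  $ c      c $        match c
Accept reached after 10 steps.

10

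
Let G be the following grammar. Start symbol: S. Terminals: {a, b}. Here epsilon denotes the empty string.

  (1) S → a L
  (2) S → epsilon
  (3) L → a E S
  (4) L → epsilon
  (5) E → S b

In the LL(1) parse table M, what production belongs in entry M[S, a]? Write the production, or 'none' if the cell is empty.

FIRST(S) = {epsilon, a}
FIRST(L) = {epsilon, a}
FIRST(E) = {a, b}  (via S b)
FOLLOW(S) includes $ since S is the start symbol.
FOLLOW(S): in L→a E S, the suffix after S is empty, so FOLLOW(S) ⊇ FOLLOW(L) = {$, b}; in E→S b, S is followed by b with FIRST {b}. Thus FOLLOW(S) = {$, b}.
FOLLOW(L): in S→a L, the suffix after L is empty, so FOLLOW(L) ⊇ FOLLOW(S) = {$, b}. Thus FOLLOW(L) = {$, b}.
For S → a L: FIRST(a L) = {a}, so it goes in M[S, t] for t ∈ {a}.
For S → epsilon: FIRST(epsilon) = {epsilon}, so it goes in M[S, t] for t ∈ {}; since epsilon ∈ FIRST, also for every t ∈ FOLLOW(S) = {$, b}.

S → a L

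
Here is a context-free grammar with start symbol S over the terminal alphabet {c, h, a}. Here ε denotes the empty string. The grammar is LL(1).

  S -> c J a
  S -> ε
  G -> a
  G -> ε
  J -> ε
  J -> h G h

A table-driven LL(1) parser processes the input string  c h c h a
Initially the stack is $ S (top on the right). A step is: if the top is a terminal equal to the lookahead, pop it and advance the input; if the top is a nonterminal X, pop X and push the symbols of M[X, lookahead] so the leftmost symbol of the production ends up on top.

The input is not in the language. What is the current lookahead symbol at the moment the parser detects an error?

c

step 1: stack=$ S  input=c h c h a $  — expand S -> c J a
step 2: stack=$ a J c  input=c h c h a $  — match c
step 3: stack=$ a J  input=h c h a $  — expand J -> h G h
step 4: stack=$ a h G h  input=h c h a $  — match h
step 5: stack=$ a h G  input=c h a $  — error: M[G, c] is empty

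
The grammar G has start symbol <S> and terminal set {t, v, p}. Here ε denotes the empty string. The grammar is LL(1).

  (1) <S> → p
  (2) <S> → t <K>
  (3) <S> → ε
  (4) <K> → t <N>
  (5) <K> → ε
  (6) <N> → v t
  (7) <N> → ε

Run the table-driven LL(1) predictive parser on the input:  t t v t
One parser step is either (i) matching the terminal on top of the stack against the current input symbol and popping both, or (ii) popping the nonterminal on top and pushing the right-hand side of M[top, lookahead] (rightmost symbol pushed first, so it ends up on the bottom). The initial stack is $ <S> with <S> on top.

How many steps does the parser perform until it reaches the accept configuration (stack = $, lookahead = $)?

     Stack    Input      Action
  1  $ <S>    t t v t $  expand <S> → t <K>
  2  $ <K> t  t t v t $  match t
  3  $ <K>    t v t $    expand <K> → t <N>
  4  $ <N> t  t v t $    match t
  5  $ <N>    v t $      expand <N> → v t
  6  $ t v    v t $      match v
  7  $ t      t $        match t
Accept reached after 7 steps.

7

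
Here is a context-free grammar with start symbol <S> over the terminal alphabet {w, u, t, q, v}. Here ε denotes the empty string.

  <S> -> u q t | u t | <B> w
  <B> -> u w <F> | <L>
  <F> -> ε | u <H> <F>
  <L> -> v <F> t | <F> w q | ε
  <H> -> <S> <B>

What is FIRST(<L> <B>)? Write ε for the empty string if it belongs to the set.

{ε, u, v, w}

FIRST(<F>) = {ε, u}
FIRST(<L>) = {ε, u, v, w}  (via <F> w q)
FIRST(<B>) = {ε, u, v, w}  (via <L>)
FIRST(<S>) = {u, v, w}  (via <B> w)
FIRST(<H>) = {u, v, w}  (via <S> <B>)
FIRST(<L> <B>): take FIRST of each symbol in turn, carrying on past any symbol whose FIRST contains ε; result {ε, u, v, w}.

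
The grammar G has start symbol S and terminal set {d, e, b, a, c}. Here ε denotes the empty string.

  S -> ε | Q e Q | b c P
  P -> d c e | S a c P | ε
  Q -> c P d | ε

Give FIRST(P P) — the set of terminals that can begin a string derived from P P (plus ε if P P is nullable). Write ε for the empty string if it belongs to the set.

FIRST(Q): from Q->c P d we get {c}; from Q->ε we get {ε}. So FIRST(Q) = {ε, c}.
FIRST(S): from S->ε we get {ε}; from S->Q e Q we get {c, e}; from S->b c P we get {b}. So FIRST(S) = {ε, b, c, e}.
FIRST(P): from P->d c e we get {d}; from P->S a c P we get {a, b, c, e}; from P->ε we get {ε}. So FIRST(P) = {ε, a, b, c, d, e}.
FIRST(P P): take FIRST of each symbol in turn, carrying on past any symbol whose FIRST contains ε; result {ε, a, b, c, d, e}.

{ε, a, b, c, d, e}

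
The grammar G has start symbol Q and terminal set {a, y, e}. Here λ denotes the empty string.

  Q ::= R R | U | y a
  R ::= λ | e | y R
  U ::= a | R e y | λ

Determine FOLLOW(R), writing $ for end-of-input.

FIRST(R): from R::=λ we get {λ}; from R::=e we get {e}; from R::=y R we get {y}. So FIRST(R) = {λ, e, y}.
FIRST(U): from U::=a we get {a}; from U::=R e y we get {e, y}; from U::=λ we get {λ}. So FIRST(U) = {λ, a, e, y}.
FIRST(Q): from Q::=R R we get {λ, e, y}; from Q::=U we get {λ, a, e, y}; from Q::=y a we get {y}. So FIRST(Q) = {λ, a, e, y}.
FOLLOW(Q) includes $ since Q is the start symbol.
FOLLOW(Q): Q appears on no right-hand side. Thus FOLLOW(Q) = {$}.
FOLLOW(R): in Q::=R R (occurrence 1), R is followed by R with FIRST {λ, e, y}; in Q::=R R (occurrence 1), the suffix after R is nullable, so FOLLOW(R) ⊇ FOLLOW(Q) = {$}; in Q::=R R (occurrence 2), the suffix after R is empty, so FOLLOW(R) ⊇ FOLLOW(Q) = {$}; in R::=y R, the suffix after R is empty (adds nothing new); in U::=R e y, R is followed by e y with FIRST {e}. Thus FOLLOW(R) = {$, e, y}.
FOLLOW(U): in Q::=U, the suffix after U is empty, so FOLLOW(U) ⊇ FOLLOW(Q) = {$}. Thus FOLLOW(U) = {$}.

{$, e, y}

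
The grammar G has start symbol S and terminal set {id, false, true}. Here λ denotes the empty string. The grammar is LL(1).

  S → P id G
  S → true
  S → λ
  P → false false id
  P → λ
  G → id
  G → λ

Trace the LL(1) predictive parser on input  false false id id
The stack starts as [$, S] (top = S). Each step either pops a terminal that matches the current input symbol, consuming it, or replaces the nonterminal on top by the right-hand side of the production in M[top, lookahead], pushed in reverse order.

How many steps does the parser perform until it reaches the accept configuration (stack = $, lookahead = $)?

7

     Stack                  Input                Action
  1  $ S                    false false id id $  expand S → P id G
  2  $ G id P               false false id id $  expand P → false false id
  3  $ G id id false false  false false id id $  match false
  4  $ G id id false        false id id $        match false
  5  $ G id id              id id $              match id
  6  $ G id                 id $                 match id
  7  $ G                    $                    expand G → λ
Accept reached after 7 steps.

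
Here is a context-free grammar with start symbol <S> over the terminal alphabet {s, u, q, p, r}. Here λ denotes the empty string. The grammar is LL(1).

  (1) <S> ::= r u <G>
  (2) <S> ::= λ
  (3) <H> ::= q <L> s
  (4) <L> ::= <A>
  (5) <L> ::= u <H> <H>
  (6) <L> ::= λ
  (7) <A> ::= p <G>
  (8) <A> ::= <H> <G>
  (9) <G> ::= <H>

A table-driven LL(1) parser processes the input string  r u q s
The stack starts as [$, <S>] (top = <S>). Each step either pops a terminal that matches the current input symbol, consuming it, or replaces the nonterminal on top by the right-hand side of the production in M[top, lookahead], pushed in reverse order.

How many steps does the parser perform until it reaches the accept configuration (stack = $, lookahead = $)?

8

step 1: stack=$ <S>  input=r u q s $  — expand <S> ::= r u <G>
step 2: stack=$ <G> u r  input=r u q s $  — match r
step 3: stack=$ <G> u  input=u q s $  — match u
step 4: stack=$ <G>  input=q s $  — expand <G> ::= <H>
step 5: stack=$ <H>  input=q s $  — expand <H> ::= q <L> s
step 6: stack=$ s <L> q  input=q s $  — match q
step 7: stack=$ s <L>  input=s $  — expand <L> ::= λ
step 8: stack=$ s  input=s $  — match s
Accept reached after 8 steps.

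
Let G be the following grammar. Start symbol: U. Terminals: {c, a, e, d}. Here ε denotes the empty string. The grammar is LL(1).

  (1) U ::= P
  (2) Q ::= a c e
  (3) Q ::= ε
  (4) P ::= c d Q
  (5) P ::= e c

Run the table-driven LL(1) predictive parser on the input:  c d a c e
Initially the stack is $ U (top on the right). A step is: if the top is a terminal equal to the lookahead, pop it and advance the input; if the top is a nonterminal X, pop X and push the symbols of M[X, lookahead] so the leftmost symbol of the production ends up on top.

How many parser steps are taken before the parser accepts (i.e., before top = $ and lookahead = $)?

step 1: stack=$ U  input=c d a c e $  — expand U ::= P
step 2: stack=$ P  input=c d a c e $  — expand P ::= c d Q
step 3: stack=$ Q d c  input=c d a c e $  — match c
step 4: stack=$ Q d  input=d a c e $  — match d
step 5: stack=$ Q  input=a c e $  — expand Q ::= a c e
step 6: stack=$ e c a  input=a c e $  — match a
step 7: stack=$ e c  input=c e $  — match c
step 8: stack=$ e  input=e $  — match e
Accept reached after 8 steps.

8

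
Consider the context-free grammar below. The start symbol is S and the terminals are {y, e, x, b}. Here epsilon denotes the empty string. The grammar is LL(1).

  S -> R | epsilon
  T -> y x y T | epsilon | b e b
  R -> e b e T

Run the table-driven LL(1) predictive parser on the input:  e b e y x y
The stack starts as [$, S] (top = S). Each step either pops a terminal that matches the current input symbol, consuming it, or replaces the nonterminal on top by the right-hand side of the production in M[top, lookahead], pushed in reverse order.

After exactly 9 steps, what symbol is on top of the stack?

step 1: stack=$ S  input=e b e y x y $  — expand S -> R
step 2: stack=$ R  input=e b e y x y $  — expand R -> e b e T
step 3: stack=$ T e b e  input=e b e y x y $  — match e
step 4: stack=$ T e b  input=b e y x y $  — match b
step 5: stack=$ T e  input=e y x y $  — match e
step 6: stack=$ T  input=y x y $  — expand T -> y x y T
step 7: stack=$ T y x y  input=y x y $  — match y
step 8: stack=$ T y x  input=x y $  — match x
step 9: stack=$ T y  input=y $  — match y
Stack after step 9: $ T (top = T).

T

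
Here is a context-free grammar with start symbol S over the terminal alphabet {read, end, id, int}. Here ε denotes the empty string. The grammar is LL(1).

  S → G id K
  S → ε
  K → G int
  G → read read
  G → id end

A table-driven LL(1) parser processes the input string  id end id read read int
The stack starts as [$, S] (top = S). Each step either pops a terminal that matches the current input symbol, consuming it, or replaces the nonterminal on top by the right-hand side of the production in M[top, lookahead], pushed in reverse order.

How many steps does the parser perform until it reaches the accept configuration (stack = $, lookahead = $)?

10

step 1: stack=$ S  input=id end id read read int $  — expand S → G id K
step 2: stack=$ K id G  input=id end id read read int $  — expand G → id end
step 3: stack=$ K id end id  input=id end id read read int $  — match id
step 4: stack=$ K id end  input=end id read read int $  — match end
step 5: stack=$ K id  input=id read read int $  — match id
step 6: stack=$ K  input=read read int $  — expand K → G int
step 7: stack=$ int G  input=read read int $  — expand G → read read
step 8: stack=$ int read read  input=read read int $  — match read
step 9: stack=$ int read  input=read int $  — match read
step 10: stack=$ int  input=int $  — match int
Accept reached after 10 steps.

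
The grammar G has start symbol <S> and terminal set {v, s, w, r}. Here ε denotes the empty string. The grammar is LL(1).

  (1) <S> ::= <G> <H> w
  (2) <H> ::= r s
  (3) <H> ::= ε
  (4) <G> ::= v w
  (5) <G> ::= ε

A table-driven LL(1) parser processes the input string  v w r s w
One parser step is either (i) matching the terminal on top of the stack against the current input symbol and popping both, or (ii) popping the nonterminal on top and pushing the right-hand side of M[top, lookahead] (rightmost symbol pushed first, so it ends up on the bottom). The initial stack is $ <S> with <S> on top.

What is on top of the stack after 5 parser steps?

r

     Stack        Input        Action
  1  $ <S>        v w r s w $  expand <S> ::= <G> <H> w
  2  $ w <H> <G>  v w r s w $  expand <G> ::= v w
  3  $ w <H> w v  v w r s w $  match v
  4  $ w <H> w    w r s w $    match w
  5  $ w <H>      r s w $      expand <H> ::= r s
Stack after step 5: $ w s r (top = r).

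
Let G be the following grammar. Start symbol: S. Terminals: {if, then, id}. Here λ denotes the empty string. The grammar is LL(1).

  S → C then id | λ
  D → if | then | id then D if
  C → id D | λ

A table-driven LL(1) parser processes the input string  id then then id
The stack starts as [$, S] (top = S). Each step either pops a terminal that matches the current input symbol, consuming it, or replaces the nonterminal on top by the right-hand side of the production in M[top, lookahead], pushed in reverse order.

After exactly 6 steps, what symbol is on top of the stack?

id

step 1: stack=$ S  input=id then then id $  — expand S → C then id
step 2: stack=$ id then C  input=id then then id $  — expand C → id D
step 3: stack=$ id then D id  input=id then then id $  — match id
step 4: stack=$ id then D  input=then then id $  — expand D → then
step 5: stack=$ id then then  input=then then id $  — match then
step 6: stack=$ id then  input=then id $  — match then
Stack after step 6: $ id (top = id).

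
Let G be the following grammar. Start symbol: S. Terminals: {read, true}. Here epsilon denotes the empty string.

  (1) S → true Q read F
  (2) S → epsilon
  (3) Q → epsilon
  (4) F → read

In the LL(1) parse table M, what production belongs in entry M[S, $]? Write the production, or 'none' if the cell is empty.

FIRST(S): from S→true Q read F we get {true}; from S→epsilon we get {epsilon}. So FIRST(S) = {epsilon, true}.
FIRST(Q): from Q→epsilon we get {epsilon}. So FIRST(Q) = {epsilon}.
FIRST(F): from F→read we get {read}. So FIRST(F) = {read}.
FOLLOW(S) includes $ since S is the start symbol.
FOLLOW(S): S appears on no right-hand side. Thus FOLLOW(S) = {$}.
For S → true Q read F: FIRST(true Q read F) = {true}, so it goes in M[S, t] for t ∈ {true}.
For S → epsilon: FIRST(epsilon) = {epsilon}, so it goes in M[S, t] for t ∈ {}; since epsilon ∈ FIRST, also for every t ∈ FOLLOW(S) = {$}.

S → epsilon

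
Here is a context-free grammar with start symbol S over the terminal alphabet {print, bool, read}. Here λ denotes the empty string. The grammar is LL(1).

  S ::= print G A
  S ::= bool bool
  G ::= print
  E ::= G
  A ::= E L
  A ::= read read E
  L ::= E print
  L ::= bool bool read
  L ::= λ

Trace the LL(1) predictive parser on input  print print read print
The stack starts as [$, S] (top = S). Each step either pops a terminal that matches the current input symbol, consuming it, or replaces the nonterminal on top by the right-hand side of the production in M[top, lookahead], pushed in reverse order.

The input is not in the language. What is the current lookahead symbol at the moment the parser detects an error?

print

     Stack          Input                     Action
  1  $ S            print print read print $  expand S ::= print G A
  2  $ A G print    print print read print $  match print
  3  $ A G          print read print $        expand G ::= print
  4  $ A print      print read print $        match print
  5  $ A            read print $              expand A ::= read read E
  6  $ E read read  read print $              match read
  7  $ E read       print $                   error: top is terminal read but lookahead is print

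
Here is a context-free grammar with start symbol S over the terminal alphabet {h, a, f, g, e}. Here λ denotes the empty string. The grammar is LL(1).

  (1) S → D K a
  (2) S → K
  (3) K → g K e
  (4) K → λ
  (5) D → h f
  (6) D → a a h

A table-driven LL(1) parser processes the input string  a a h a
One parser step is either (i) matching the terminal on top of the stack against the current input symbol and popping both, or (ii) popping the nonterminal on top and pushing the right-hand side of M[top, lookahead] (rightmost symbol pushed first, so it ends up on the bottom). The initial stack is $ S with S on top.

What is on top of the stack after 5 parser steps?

K

     Stack        Input      Action
  1  $ S          a a h a $  expand S → D K a
  2  $ a K D      a a h a $  expand D → a a h
  3  $ a K h a a  a a h a $  match a
  4  $ a K h a    a h a $    match a
  5  $ a K h      h a $      match h
Stack after step 5: $ a K (top = K).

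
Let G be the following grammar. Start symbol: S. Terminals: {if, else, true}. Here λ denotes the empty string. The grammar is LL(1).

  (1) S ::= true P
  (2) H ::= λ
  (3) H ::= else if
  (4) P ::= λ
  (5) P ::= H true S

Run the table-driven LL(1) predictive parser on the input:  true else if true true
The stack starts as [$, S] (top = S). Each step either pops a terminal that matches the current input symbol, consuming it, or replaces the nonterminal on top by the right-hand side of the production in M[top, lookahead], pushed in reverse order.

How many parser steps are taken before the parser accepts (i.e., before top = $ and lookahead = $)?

      Stack             Input                     Action
   1  $ S               true else if true true $  expand S ::= true P
   2  $ P true          true else if true true $  match true
   3  $ P               else if true true $       expand P ::= H true S
   4  $ S true H        else if true true $       expand H ::= else if
   5  $ S true if else  else if true true $       match else
   6  $ S true if       if true true $            match if
   7  $ S true          true true $               match true
   8  $ S               true $                    expand S ::= true P
   9  $ P true          true $                    match true
  10  $ P               $                         expand P ::= λ
Accept reached after 10 steps.

10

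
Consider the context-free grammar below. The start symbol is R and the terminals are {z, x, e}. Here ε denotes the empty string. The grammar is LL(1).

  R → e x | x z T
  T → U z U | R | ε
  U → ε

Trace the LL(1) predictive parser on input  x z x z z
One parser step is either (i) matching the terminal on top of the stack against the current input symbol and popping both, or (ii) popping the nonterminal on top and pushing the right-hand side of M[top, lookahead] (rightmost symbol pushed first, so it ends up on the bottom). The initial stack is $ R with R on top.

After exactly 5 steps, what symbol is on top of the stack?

     Stack    Input        Action
  1  $ R      x z x z z $  expand R → x z T
  2  $ T z x  x z x z z $  match x
  3  $ T z    z x z z $    match z
  4  $ T      x z z $      expand T → R
  5  $ R      x z z $      expand R → x z T
Stack after step 5: $ T z x (top = x).

x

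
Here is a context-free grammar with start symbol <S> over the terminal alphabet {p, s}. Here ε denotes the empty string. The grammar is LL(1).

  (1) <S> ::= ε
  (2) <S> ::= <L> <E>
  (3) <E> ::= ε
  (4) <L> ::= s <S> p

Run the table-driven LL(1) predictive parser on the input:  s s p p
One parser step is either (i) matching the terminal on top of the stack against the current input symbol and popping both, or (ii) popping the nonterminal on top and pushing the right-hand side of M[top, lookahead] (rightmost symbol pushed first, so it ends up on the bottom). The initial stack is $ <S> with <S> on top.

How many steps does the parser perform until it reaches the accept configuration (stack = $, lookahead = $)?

      Stack                Input      Action
   1  $ <S>                s s p p $  expand <S> ::= <L> <E>
   2  $ <E> <L>            s s p p $  expand <L> ::= s <S> p
   3  $ <E> p <S> s        s s p p $  match s
   4  $ <E> p <S>          s p p $    expand <S> ::= <L> <E>
   5  $ <E> p <E> <L>      s p p $    expand <L> ::= s <S> p
   6  $ <E> p <E> p <S> s  s p p $    match s
   7  $ <E> p <E> p <S>    p p $      expand <S> ::= ε
   8  $ <E> p <E> p        p p $      match p
   9  $ <E> p <E>          p $        expand <E> ::= ε
  10  $ <E> p              p $        match p
  11  $ <E>                $          expand <E> ::= ε
Accept reached after 11 steps.

11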